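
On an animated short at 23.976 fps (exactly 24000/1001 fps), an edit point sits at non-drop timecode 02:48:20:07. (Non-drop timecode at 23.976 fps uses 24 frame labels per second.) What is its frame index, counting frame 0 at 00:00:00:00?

Total seconds to the label: (2 × 3600 + 48 × 60 + 20) = 10100.
Frame index = 10100 × 24 + 7 = 242407.

frame 242407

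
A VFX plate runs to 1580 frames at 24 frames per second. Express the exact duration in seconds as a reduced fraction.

Running time = 1580 ÷ (24) = 1580 × 1/24 = 395/6 s.

395/6 seconds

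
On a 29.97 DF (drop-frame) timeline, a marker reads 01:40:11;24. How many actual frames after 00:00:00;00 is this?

As if non-drop at 30 labels/s: (1 × 3600 + 40 × 60 + 11) × 30 + 24 = 180354.
Minute boundaries passed: 100; those not divisible by 10: 100 − 10 = 90; dropped labels = 2 × 90 = 180.
Actual frame index = 180354 − 180 = 180174.

180174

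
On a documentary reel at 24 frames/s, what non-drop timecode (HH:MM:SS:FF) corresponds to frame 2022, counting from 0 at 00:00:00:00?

2022 ÷ 24 = 84 full seconds, remainder 6 frames.
84 s = 0 h 1 min 24 s.
Timecode: 00:01:24:06.

00:01:24:06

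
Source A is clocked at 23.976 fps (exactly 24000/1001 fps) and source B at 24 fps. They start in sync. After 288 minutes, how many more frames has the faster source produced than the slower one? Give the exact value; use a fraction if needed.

288 min = 17280 s.
A emits 24000/1001 × 17280 = 414720000/1001 frames; B emits 24 × 17280 = 414720.
Difference = 414720/1001 frames (≈ 414.3057); B is ahead of A.

414720/1001 frames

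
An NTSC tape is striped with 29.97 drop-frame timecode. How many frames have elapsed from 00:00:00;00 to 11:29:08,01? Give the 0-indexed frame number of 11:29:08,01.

As if non-drop at 30 labels/s: (11 × 3600 + 29 × 60 + 8) × 30 + 1 = 1240441.
Minute boundaries passed: 689; those not divisible by 10: 689 − 68 = 621; dropped labels = 2 × 621 = 1242.
Actual frame index = 1240441 − 1242 = 1239199.

1239199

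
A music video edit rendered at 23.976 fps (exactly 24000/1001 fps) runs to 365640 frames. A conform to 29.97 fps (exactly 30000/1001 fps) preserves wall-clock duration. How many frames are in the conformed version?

Target frames = source frames × (target rate / source rate) = 365640 × (30000/1001)/(24000/1001) = 365640 × 5/4 = 457050.

457050 frames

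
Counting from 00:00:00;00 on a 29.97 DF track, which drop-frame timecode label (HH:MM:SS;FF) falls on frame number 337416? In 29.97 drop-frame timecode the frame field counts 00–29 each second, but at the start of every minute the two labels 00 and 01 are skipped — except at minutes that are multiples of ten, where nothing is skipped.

Each 10-minute DF block holds 10 × 60 × 30 − 9 × 2 = 17982 frames. 337416 ÷ 17982 → 18 full blocks, remainder 13740.
Within the partial block the first minute is 1800 frames and each further minute 1798, so 7 further minute boundaries passed. Total skipped labels = 18 × 18 + 2 × 7 = 338.
Non-drop label index = 337416 + 338 = 337754; at 30 labels/s that is 03:07:38:14, i.e. DF 03:07:38;14.

03:07:38;14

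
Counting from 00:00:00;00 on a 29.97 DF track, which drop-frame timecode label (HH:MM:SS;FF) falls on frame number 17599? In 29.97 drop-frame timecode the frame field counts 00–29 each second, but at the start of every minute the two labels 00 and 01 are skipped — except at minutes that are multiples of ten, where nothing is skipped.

00:09:47;07

Ten DF minutes hold 17982 frames, so frame 17599 lies in block 0 (frames 0–17981) with 17599 frames into that block.
The block's first minute is 1800 frames and the rest 1798 each; 17599 frames reaches minute 9, so 0 × 18 + 9 × 2 = 18 labels have been skipped so far.
Adding those back, label number 17599 + 18 = 17617 at 30 labels/s is 587 s + 7 f = 0 h 9 min 47 s frame 7, i.e. 00:09:47;07.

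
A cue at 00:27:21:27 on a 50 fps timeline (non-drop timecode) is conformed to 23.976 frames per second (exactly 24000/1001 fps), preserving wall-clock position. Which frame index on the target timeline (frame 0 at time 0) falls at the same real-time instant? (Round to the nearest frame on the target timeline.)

Source frame index: (0×3600 + 27×60 + 21) × 50 + 27 = 82077.
Real time: 82077 / (50) = 82077/50 s.
Target frame: (82077/50) × (24000/1001) = 39396960/1001 ≈ 39357.602 → 39358.

frame 39358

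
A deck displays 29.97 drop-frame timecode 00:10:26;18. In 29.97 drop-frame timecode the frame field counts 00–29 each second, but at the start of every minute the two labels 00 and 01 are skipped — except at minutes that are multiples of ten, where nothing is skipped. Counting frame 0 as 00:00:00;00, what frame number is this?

18780

As if non-drop at 30 labels/s: (0 × 3600 + 10 × 60 + 26) × 30 + 18 = 18798.
Minute boundaries passed: 10; those not divisible by 10: 10 − 1 = 9; dropped labels = 2 × 9 = 18.
Actual frame index = 18798 − 18 = 18780.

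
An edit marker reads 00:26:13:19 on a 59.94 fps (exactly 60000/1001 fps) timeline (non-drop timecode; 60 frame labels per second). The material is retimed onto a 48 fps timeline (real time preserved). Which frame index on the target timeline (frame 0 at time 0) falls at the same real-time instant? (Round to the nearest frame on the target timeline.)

Source frame index: (0×3600 + 26×60 + 13) × 60 + 19 = 94399.
Real time: 94399 / (60000/1001) = 94493399/60000 s.
Target frame: (94493399/60000) × (48) = 94493399/1250 ≈ 75594.719 → 75595.

frame 75595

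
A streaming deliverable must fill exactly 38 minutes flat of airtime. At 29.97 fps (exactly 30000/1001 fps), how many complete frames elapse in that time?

68331 frames

38 min = 2280 s.
Frames = 2280 × 30000/1001 = 68400000/1001 ≈ 68331.6683.
Complete frames: 68331.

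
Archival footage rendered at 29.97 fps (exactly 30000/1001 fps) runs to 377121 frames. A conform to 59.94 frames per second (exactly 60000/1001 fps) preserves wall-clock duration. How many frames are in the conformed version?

Target frames = source frames × (target rate / source rate) = 377121 × (60000/1001)/(30000/1001) = 377121 × 2 = 754242.

754242 frames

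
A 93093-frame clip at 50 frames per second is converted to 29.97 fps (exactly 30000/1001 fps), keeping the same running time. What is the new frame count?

Target frames = source frames × (target rate / source rate) = 93093 × (30000/1001)/(50) = 93093 × 600/1001 = 55800.

55800 frames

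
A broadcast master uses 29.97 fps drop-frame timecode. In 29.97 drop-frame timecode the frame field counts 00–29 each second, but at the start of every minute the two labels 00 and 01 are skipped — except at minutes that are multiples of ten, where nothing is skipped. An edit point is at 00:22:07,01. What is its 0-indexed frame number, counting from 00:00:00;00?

As if non-drop at 30 labels/s: (0 × 3600 + 22 × 60 + 7) × 30 + 1 = 39811.
Minute boundaries passed: 22; those not divisible by 10: 22 − 2 = 20; dropped labels = 2 × 20 = 40.
Actual frame index = 39811 − 40 = 39771.

39771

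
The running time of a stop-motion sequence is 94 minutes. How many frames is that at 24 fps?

135360 frames

94 min = 5640 s.
Frames = 5640 × 24 = 135360.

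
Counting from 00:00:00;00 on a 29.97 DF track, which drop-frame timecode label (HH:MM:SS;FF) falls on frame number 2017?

00:01:07;09

Each 10-minute DF block holds 10 × 60 × 30 − 9 × 2 = 17982 frames. 2017 ÷ 17982 → 0 full blocks, remainder 2017.
Within the partial block the first minute is 1800 frames and each further minute 1798, so 1 further minute boundary passed. Total skipped labels = 18 × 0 + 2 × 1 = 2.
Non-drop label index = 2017 + 2 = 2019; at 30 labels/s that is 00:01:07:09, i.e. DF 00:01:07;09.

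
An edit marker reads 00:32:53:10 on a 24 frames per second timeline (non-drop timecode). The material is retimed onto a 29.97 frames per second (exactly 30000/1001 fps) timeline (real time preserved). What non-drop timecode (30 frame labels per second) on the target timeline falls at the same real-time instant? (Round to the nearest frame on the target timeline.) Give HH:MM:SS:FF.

00:32:51:13

Source frame index: (0×3600 + 32×60 + 53) × 24 + 10 = 47362.
Real time: 47362 / (24) = 23681/12 s.
Target frame: (23681/12) × (30000/1001) = 8457500/143 ≈ 59143.357 → 59143.
At 30 labels/s: frame 59143 → 00:32:51:13.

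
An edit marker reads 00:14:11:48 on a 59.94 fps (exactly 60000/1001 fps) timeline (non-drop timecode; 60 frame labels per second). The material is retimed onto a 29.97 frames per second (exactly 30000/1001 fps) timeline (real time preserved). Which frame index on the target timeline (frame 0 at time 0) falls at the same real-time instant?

frame 25554

Source frame index: (0×3600 + 14×60 + 11) × 60 + 48 = 51108.
Real time: 51108 / (60000/1001) = 4263259/5000 s.
Target frame: (4263259/5000) × (30000/1001) = 25554.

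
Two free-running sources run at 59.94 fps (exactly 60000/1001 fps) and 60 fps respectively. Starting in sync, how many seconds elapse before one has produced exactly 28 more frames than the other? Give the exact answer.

The gap grows by |60 − 60000/1001| = 60/1001 frames per second.
Time for a 28-frame gap: 28 ÷ (60/1001) = 7007/15 s.

7007/15 seconds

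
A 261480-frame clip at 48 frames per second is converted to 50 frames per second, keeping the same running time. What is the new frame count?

272375 frames

Target frames = source frames × (target rate / source rate) = 261480 × (50)/(48) = 261480 × 25/24 = 272375.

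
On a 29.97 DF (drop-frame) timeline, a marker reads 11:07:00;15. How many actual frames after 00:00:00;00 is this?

As if non-drop at 30 labels/s: (11 × 3600 + 7 × 60 + 0) × 30 + 15 = 1200615.
Minute boundaries passed: 667; those not divisible by 10: 667 − 66 = 601; dropped labels = 2 × 601 = 1202.
Actual frame index = 1200615 − 1202 = 1199413.

1199413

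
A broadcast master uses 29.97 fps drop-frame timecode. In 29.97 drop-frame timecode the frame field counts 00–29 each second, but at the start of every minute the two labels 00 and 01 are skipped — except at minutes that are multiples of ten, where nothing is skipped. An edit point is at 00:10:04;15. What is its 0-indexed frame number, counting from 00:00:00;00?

Complete 10-minute blocks: 1, each 17982 frames → 17982.
Remaining 0 whole minutes in the current block: 0 frames.
Within the current minute: 4 × 30 + 15 = 135. Total = 17982 + 0 + 135 = 18117.

18117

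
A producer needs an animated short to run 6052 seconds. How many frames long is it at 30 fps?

181560 frames

Frames = 6052 × 30 = 181560.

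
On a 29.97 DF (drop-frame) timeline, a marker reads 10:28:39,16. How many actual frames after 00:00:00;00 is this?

1130454

Complete 10-minute blocks: 62, each 17982 frames → 1114884.
Remaining 8 whole minutes in the current block: 1800 + 7 × 1798 = 14386 frames.
Within the current minute: 39 × 30 + 16 − 2 = 1184 (labels ;00/;01 skipped at this minute). Total = 1114884 + 14386 + 1184 = 1130454.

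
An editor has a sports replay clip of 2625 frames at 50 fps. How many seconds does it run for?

52.5 seconds

Running time = 2625 / (50) = 52.5 s.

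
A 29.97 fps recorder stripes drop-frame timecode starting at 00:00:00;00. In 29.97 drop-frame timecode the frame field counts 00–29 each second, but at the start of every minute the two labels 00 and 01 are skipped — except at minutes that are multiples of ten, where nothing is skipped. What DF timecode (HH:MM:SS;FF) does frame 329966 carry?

Ten DF minutes hold 17982 frames, so frame 329966 lies in block 18 (frames 323676–341657) with 6290 frames into that block.
The block's first minute is 1800 frames and the rest 1798 each; 6290 frames reaches minute 3, so 18 × 18 + 3 × 2 = 330 labels have been skipped so far.
Adding those back, label number 329966 + 330 = 330296 at 30 labels/s is 11009 s + 26 f = 3 h 3 min 29 s frame 26, i.e. 03:03:29;26.

03:03:29;26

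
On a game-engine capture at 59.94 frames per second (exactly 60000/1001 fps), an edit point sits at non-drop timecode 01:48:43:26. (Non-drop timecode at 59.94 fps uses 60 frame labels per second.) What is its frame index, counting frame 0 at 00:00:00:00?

Total seconds to the label: (1 × 3600 + 48 × 60 + 43) = 6523.
Frame index = 6523 × 60 + 26 = 391406.

391406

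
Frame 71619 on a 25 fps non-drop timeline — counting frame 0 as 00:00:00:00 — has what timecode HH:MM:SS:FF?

00:47:44:19

71619 ÷ 25 = 2864 full seconds, remainder 19 frames.
2864 s = 0 h 47 min 44 s.
Timecode: 00:47:44:19.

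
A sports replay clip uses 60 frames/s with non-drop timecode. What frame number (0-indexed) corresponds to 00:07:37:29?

Total seconds to the label: (0 × 3600 + 7 × 60 + 37) = 457.
Frame index = 457 × 60 + 29 = 27449.

frame 27449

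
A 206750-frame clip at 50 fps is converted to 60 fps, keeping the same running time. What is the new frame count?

248100 frames

Target frames = source frames × (target rate / source rate) = 206750 × (60)/(50) = 206750 × 6/5 = 248100.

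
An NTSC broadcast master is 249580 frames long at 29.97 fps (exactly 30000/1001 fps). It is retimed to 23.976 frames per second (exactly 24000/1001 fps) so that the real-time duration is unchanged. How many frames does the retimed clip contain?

Frames at target rate = 249580 × (24000/1001) / (30000/1001) = 199664.

199664 frames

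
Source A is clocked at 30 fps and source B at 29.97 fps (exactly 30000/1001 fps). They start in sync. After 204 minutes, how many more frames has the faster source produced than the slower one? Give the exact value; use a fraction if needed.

367200/1001 frames

204 min = 12240 s.
A emits 30 × 12240 = 367200 frames; B emits 30000/1001 × 12240 = 367200000/1001.
Difference = 367200/1001 frames (≈ 366.8332); B is behind A.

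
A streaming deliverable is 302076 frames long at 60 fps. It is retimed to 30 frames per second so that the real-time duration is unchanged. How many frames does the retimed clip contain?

151038 frames

Target frames = source frames × (target rate / source rate) = 302076 × (30)/(60) = 302076 × 1/2 = 151038.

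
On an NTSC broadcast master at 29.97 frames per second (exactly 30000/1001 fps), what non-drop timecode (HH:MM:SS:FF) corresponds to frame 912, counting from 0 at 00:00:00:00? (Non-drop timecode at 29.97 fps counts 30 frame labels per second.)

912 ÷ 30 = 30 full seconds, remainder 12 frames.
30 s = 0 h 0 min 30 s.
Timecode: 00:00:30:12.

00:00:30:12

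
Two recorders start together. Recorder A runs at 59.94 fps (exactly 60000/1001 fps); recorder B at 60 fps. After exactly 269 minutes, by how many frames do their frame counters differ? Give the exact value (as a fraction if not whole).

968400/1001 frames

269 min = 16140 s.
A emits 60000/1001 × 16140 = 968400000/1001 frames; B emits 60 × 16140 = 968400.
Difference = 968400/1001 frames (≈ 967.4326); B is ahead of A.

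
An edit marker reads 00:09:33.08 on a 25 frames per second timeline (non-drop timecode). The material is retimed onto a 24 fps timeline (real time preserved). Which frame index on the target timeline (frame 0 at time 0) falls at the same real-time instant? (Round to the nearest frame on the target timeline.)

Source frame index: (0×3600 + 9×60 + 33) × 25 + 8 = 14333.
Real time: 14333 / (25) = 14333/25 s.
Target frame: (14333/25) × (24) = 343992/25 ≈ 13759.680 → 13760.

frame 13760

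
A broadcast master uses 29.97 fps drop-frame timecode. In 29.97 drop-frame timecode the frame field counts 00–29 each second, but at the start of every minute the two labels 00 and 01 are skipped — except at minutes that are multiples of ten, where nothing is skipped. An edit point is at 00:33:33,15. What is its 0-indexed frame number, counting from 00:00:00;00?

60345

As if non-drop at 30 labels/s: (0 × 3600 + 33 × 60 + 33) × 30 + 15 = 60405.
Minute boundaries passed: 33; those not divisible by 10: 33 − 3 = 30; dropped labels = 2 × 30 = 60.
Actual frame index = 60405 − 60 = 60345.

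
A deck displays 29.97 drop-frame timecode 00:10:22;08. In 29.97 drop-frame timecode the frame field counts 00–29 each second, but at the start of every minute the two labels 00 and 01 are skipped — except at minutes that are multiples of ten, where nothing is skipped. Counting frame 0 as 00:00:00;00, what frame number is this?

Complete 10-minute blocks: 1, each 17982 frames → 17982.
Remaining 0 whole minutes in the current block: 0 frames.
Within the current minute: 22 × 30 + 8 = 668. Total = 17982 + 0 + 668 = 18650.

18650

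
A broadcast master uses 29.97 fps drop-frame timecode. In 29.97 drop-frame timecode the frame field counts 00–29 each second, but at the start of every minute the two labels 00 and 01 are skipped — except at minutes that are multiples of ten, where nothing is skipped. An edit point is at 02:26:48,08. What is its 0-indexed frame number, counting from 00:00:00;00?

As if non-drop at 30 labels/s: (2 × 3600 + 26 × 60 + 48) × 30 + 8 = 264248.
Minute boundaries passed: 146; those not divisible by 10: 146 − 14 = 132; dropped labels = 2 × 132 = 264.
Actual frame index = 264248 − 264 = 263984.

263984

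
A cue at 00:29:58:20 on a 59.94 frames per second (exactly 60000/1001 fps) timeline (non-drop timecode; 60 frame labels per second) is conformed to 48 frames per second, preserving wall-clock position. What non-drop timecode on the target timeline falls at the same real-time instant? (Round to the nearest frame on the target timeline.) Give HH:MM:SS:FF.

00:30:00:06

Source frame index: (0×3600 + 29×60 + 58) × 60 + 20 = 107900.
Real time: 107900 / (60000/1001) = 1080079/600 s.
Target frame: (1080079/600) × (48) = 2160158/25 ≈ 86406.320 → 86406.
At 48 labels/s: frame 86406 → 00:30:00:06.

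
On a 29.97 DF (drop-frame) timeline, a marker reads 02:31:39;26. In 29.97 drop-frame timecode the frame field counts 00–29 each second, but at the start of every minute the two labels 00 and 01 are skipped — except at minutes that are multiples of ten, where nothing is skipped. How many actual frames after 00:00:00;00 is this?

Complete 10-minute blocks: 15, each 17982 frames → 269730.
Remaining 1 whole minute in the current block: 1800 + 0 × 1798 = 1800 frames.
Within the current minute: 39 × 30 + 26 − 2 = 1194 (labels ;00/;01 skipped at this minute). Total = 269730 + 1800 + 1194 = 272724.

272724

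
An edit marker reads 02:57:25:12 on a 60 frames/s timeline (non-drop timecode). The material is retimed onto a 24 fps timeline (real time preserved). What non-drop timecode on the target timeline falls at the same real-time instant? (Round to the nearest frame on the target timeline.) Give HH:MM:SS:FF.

02:57:25:05

Source frame index: (2×3600 + 57×60 + 25) × 60 + 12 = 638712.
Real time: 638712 / (60) = 53226/5 s.
Target frame: (53226/5) × (24) = 1277424/5 ≈ 255484.800 → 255485.
At 24 labels/s: frame 255485 → 02:57:25:05.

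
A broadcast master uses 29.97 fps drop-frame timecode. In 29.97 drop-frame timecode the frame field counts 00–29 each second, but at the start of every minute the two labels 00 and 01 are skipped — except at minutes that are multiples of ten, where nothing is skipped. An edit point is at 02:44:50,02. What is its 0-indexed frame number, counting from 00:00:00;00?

Complete 10-minute blocks: 16, each 17982 frames → 287712.
Remaining 4 whole minutes in the current block: 1800 + 3 × 1798 = 7194 frames.
Within the current minute: 50 × 30 + 2 − 2 = 1500 (labels ;00/;01 skipped at this minute). Total = 287712 + 7194 + 1500 = 296406.

296406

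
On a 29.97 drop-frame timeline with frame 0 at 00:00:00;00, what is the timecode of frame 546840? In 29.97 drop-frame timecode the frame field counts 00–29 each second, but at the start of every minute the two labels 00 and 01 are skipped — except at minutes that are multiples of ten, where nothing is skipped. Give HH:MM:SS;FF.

05:04:06;08

Each 10-minute DF block holds 10 × 60 × 30 − 9 × 2 = 17982 frames. 546840 ÷ 17982 → 30 full blocks, remainder 7380.
Within the partial block the first minute is 1800 frames and each further minute 1798, so 4 further minute boundaries passed. Total skipped labels = 18 × 30 + 2 × 4 = 548.
Non-drop label index = 546840 + 548 = 547388; at 30 labels/s that is 05:04:06:08, i.e. DF 05:04:06;08.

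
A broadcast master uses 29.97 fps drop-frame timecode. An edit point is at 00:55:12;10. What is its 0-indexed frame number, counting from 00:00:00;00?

As if non-drop at 30 labels/s: (0 × 3600 + 55 × 60 + 12) × 30 + 10 = 99370.
Minute boundaries passed: 55; those not divisible by 10: 55 − 5 = 50; dropped labels = 2 × 50 = 100.
Actual frame index = 99370 − 100 = 99270.

99270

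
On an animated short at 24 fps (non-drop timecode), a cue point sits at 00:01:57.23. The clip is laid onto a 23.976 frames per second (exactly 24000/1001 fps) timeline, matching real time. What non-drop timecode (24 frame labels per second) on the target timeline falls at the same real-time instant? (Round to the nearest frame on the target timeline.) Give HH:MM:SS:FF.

Source frame index: (0×3600 + 1×60 + 57) × 24 + 23 = 2831.
Real time: 2831 / (24) = 2831/24 s.
Target frame: (2831/24) × (24000/1001) = 2831000/1001 ≈ 2828.172 → 2828.
At 24 labels/s: frame 2828 → 00:01:57:20.

00:01:57:20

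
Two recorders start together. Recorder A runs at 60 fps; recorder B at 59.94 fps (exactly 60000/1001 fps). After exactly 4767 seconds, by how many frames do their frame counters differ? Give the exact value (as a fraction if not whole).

A emits 60 × 4767 = 286020 frames; B emits 60000/1001 × 4767 = 40860000/143.
Difference = 40860/143 frames (≈ 285.7343); B is behind A.

40860/143 frames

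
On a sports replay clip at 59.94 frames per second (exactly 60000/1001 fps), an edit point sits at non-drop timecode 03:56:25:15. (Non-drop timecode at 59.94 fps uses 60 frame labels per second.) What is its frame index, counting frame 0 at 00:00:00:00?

frame 851115

Total seconds to the label: (3 × 3600 + 56 × 60 + 25) = 14185.
Frame index = 14185 × 60 + 15 = 851115.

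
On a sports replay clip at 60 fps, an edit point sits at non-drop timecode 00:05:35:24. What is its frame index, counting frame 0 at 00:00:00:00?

frame 20124

Total seconds to the label: (0 × 3600 + 5 × 60 + 35) = 335.
Frame index = 335 × 60 + 24 = 20124.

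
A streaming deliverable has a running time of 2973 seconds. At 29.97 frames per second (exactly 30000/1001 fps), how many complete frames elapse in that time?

89100 frames

Frames = 2973 × 30000/1001 = 89190000/1001 ≈ 89100.8991.
Complete frames: 89100.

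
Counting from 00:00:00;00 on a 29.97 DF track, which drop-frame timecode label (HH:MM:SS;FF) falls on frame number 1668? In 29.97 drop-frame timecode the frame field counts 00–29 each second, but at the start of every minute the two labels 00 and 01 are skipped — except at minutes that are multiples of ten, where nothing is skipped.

00:00:55;18

Each 10-minute DF block holds 10 × 60 × 30 − 9 × 2 = 17982 frames. 1668 ÷ 17982 → 0 full blocks, remainder 1668.
Within the partial block the first minute is 1800 frames and each further minute 1798, so 0 further minute boundaries passed. Total skipped labels = 18 × 0 + 2 × 0 = 0.
Non-drop label index = 1668 + 0 = 1668; at 30 labels/s that is 00:00:55:18, i.e. DF 00:00:55;18.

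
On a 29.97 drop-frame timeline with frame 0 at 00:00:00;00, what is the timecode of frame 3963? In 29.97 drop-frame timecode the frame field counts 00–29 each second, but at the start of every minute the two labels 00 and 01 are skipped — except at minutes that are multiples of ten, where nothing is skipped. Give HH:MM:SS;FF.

00:02:12;07

Ten DF minutes hold 17982 frames, so frame 3963 lies in block 0 (frames 0–17981) with 3963 frames into that block.
The block's first minute is 1800 frames and the rest 1798 each; 3963 frames reaches minute 2, so 0 × 18 + 2 × 2 = 4 labels have been skipped so far.
Adding those back, label number 3963 + 4 = 3967 at 30 labels/s is 132 s + 7 f = 0 h 2 min 12 s frame 7, i.e. 00:02:12;07.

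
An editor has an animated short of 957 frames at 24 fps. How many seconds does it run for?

Running time = 957 / (24) = 39.875 s.

39.875 seconds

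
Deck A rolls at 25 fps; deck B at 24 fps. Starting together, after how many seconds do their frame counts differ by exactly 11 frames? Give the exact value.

The gap grows by |24 − 25| = 1 frame per second.
Time for a 11-frame gap: 11 ÷ (1) = 11 s.

11 seconds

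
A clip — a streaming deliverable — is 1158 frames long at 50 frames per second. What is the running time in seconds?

23.16 seconds

Running time = 1158 / (50) = 23.16 s.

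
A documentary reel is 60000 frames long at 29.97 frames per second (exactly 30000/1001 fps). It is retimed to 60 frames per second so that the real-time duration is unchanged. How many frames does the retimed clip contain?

120120 frames

Target frames = source frames × (target rate / source rate) = 60000 × (60)/(30000/1001) = 60000 × 1001/500 = 120120.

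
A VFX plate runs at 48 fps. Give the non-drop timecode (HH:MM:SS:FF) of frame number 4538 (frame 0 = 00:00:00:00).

00:01:34:26

4538 ÷ 48 = 94 full seconds, remainder 26 frames.
94 s = 0 h 1 min 34 s.
Timecode: 00:01:34:26.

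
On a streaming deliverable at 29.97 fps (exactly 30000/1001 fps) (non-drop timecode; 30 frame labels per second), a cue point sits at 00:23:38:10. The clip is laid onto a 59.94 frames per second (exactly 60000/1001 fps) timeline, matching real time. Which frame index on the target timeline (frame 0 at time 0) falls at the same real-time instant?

Source frame index: (0×3600 + 23×60 + 38) × 30 + 10 = 42550.
Real time: 42550 / (30000/1001) = 851851/600 s.
Target frame: (851851/600) × (60000/1001) = 85100.

frame 85100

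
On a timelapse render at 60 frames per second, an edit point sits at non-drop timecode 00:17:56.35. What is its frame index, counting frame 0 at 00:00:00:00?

frame 64595

Total seconds to the label: (0 × 3600 + 17 × 60 + 56) = 1076.
Frame index = 1076 × 60 + 35 = 64595.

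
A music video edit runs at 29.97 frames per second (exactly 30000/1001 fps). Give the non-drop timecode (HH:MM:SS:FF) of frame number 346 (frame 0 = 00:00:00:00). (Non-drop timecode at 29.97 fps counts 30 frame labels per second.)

00:00:11:16

346 ÷ 30 = 11 full seconds, remainder 16 frames.
11 s = 0 h 0 min 11 s.
Timecode: 00:00:11:16.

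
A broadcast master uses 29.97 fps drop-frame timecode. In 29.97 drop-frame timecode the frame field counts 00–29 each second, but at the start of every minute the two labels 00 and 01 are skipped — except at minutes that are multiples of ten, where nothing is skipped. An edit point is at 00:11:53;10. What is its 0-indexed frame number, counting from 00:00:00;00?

21380

Complete 10-minute blocks: 1, each 17982 frames → 17982.
Remaining 1 whole minute in the current block: 1800 + 0 × 1798 = 1800 frames.
Within the current minute: 53 × 30 + 10 − 2 = 1598 (labels ;00/;01 skipped at this minute). Total = 17982 + 1800 + 1598 = 21380.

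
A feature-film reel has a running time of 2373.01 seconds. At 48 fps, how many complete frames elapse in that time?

113904 frames

Frames = 2373.01 × 48 = 2847612/25 ≈ 113904.4800.
Complete frames: 113904.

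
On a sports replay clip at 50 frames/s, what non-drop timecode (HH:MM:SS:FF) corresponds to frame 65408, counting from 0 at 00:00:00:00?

00:21:48:08

65408 ÷ 50 = 1308 full seconds, remainder 8 frames.
1308 s = 0 h 21 min 48 s.
Timecode: 00:21:48:08.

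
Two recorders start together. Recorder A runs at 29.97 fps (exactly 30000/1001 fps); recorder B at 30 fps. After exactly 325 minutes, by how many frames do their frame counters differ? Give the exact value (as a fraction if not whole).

45000/77 frames

325 min = 19500 s.
A emits 30000/1001 × 19500 = 45000000/77 frames; B emits 30 × 19500 = 585000.
Difference = 45000/77 frames (≈ 584.4156); B is ahead of A.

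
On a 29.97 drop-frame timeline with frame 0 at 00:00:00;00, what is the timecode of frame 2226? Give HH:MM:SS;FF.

00:01:14;08

Ten DF minutes hold 17982 frames, so frame 2226 lies in block 0 (frames 0–17981) with 2226 frames into that block.
The block's first minute is 1800 frames and the rest 1798 each; 2226 frames reaches minute 1, so 0 × 18 + 1 × 2 = 2 labels have been skipped so far.
Adding those back, label number 2226 + 2 = 2228 at 30 labels/s is 74 s + 8 f = 0 h 1 min 14 s frame 8, i.e. 00:01:14;08.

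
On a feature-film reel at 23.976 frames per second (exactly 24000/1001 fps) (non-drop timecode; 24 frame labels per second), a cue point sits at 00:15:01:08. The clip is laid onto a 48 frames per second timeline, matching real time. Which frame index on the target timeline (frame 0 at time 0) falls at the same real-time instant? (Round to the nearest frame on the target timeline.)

frame 43307

Source frame index: (0×3600 + 15×60 + 1) × 24 + 8 = 21632.
Real time: 21632 / (24000/1001) = 338338/375 s.
Target frame: (338338/375) × (48) = 5413408/125 ≈ 43307.264 → 43307.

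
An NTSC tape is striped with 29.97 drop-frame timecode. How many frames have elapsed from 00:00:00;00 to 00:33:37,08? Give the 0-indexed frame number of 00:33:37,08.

60458

As if non-drop at 30 labels/s: (0 × 3600 + 33 × 60 + 37) × 30 + 8 = 60518.
Minute boundaries passed: 33; those not divisible by 10: 33 − 3 = 30; dropped labels = 2 × 30 = 60.
Actual frame index = 60518 − 60 = 60458.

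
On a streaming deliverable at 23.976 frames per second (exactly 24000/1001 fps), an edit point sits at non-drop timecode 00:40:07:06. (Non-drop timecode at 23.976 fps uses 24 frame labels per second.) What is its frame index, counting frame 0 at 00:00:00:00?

frame 57774

Total seconds to the label: (0 × 3600 + 40 × 60 + 7) = 2407.
Frame index = 2407 × 24 + 6 = 57774.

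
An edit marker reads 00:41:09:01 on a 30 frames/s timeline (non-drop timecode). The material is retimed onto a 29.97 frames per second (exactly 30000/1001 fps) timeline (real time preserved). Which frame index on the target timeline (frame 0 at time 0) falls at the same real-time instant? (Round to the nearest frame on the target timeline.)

frame 73997

Source frame index: (0×3600 + 41×60 + 9) × 30 + 1 = 74071.
Real time: 74071 / (30) = 74071/30 s.
Target frame: (74071/30) × (30000/1001) = 74071000/1001 ≈ 73997.003 → 73997.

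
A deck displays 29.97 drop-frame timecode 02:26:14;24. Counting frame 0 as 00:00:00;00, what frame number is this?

Complete 10-minute blocks: 14, each 17982 frames → 251748.
Remaining 6 whole minutes in the current block: 1800 + 5 × 1798 = 10790 frames.
Within the current minute: 14 × 30 + 24 − 2 = 442 (labels ;00/;01 skipped at this minute). Total = 251748 + 10790 + 442 = 262980.

262980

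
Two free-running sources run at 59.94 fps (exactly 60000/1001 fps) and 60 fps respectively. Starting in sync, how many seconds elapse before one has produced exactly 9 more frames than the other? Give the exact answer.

The gap grows by |60 − 60000/1001| = 60/1001 frames per second.
Time for a 9-frame gap: 9 ÷ (60/1001) = 150.15 s.

150.15 seconds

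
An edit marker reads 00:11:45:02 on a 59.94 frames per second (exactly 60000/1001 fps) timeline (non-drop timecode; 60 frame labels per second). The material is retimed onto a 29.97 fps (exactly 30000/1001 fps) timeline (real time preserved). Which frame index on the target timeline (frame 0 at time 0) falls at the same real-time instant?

frame 21151

Source frame index: (0×3600 + 11×60 + 45) × 60 + 2 = 42302.
Real time: 42302 / (60000/1001) = 21172151/30000 s.
Target frame: (21172151/30000) × (30000/1001) = 21151.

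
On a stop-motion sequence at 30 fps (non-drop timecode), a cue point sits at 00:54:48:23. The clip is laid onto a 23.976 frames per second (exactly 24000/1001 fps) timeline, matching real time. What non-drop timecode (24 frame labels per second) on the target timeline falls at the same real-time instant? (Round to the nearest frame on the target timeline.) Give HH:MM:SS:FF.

00:54:45:12

Source frame index: (0×3600 + 54×60 + 48) × 30 + 23 = 98663.
Real time: 98663 / (30) = 98663/30 s.
Target frame: (98663/30) × (24000/1001) = 78930400/1001 ≈ 78851.548 → 78852.
At 24 labels/s: frame 78852 → 00:54:45:12.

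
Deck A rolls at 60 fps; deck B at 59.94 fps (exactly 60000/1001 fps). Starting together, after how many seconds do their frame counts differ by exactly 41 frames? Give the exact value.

41041/60 seconds

The gap grows by |60000/1001 − 60| = 60/1001 frames per second.
Time for a 41-frame gap: 41 ÷ (60/1001) = 41041/60 s.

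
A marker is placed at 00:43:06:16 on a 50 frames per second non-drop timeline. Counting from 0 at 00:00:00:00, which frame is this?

Total seconds to the label: (0 × 3600 + 43 × 60 + 6) = 2586.
Frame index = 2586 × 50 + 16 = 129316.

frame 129316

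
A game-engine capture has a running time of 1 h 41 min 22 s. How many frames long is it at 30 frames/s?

1 h 41 min 22 s = 6082 s.
Frames = 6082 × 30 = 182460.

182460 frames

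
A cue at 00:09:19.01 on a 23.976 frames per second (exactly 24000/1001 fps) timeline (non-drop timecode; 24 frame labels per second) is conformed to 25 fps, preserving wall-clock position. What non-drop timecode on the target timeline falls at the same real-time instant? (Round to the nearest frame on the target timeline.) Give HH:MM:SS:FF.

Source frame index: (0×3600 + 9×60 + 19) × 24 + 1 = 13417.
Real time: 13417 / (24000/1001) = 13430417/24000 s.
Target frame: (13430417/24000) × (25) = 13430417/960 ≈ 13990.018 → 13990.
At 25 labels/s: frame 13990 → 00:09:19:15.

00:09:19:15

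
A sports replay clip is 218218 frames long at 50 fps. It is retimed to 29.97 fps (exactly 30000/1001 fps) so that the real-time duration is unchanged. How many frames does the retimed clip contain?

130800 frames

Target frames = source frames × (target rate / source rate) = 218218 × (30000/1001)/(50) = 218218 × 600/1001 = 130800.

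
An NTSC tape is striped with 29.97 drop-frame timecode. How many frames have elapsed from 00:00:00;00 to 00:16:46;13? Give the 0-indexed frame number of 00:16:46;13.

30163

Complete 10-minute blocks: 1, each 17982 frames → 17982.
Remaining 6 whole minutes in the current block: 1800 + 5 × 1798 = 10790 frames.
Within the current minute: 46 × 30 + 13 − 2 = 1391 (labels ;00/;01 skipped at this minute). Total = 17982 + 10790 + 1391 = 30163.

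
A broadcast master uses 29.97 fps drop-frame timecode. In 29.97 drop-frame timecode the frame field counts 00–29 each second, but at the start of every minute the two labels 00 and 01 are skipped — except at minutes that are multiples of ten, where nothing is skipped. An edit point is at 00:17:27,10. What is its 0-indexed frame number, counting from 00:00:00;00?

31388

Complete 10-minute blocks: 1, each 17982 frames → 17982.
Remaining 7 whole minutes in the current block: 1800 + 6 × 1798 = 12588 frames.
Within the current minute: 27 × 30 + 10 − 2 = 818 (labels ;00/;01 skipped at this minute). Total = 17982 + 12588 + 818 = 31388.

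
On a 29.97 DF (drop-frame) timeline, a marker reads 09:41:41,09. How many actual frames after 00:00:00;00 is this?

As if non-drop at 30 labels/s: (9 × 3600 + 41 × 60 + 41) × 30 + 9 = 1047039.
Minute boundaries passed: 581; those not divisible by 10: 581 − 58 = 523; dropped labels = 2 × 523 = 1046.
Actual frame index = 1047039 − 1046 = 1045993.

1045993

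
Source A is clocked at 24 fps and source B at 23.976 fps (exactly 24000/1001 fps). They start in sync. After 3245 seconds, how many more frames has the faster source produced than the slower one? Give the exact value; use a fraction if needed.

A emits 24 × 3245 = 77880 frames; B emits 24000/1001 × 3245 = 7080000/91.
Difference = 7080/91 frames (≈ 77.8022); B is behind A.

7080/91 frames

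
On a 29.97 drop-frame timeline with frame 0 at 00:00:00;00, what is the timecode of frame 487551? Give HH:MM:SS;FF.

Each 10-minute DF block holds 10 × 60 × 30 − 9 × 2 = 17982 frames. 487551 ÷ 17982 → 27 full blocks, remainder 2037.
Within the partial block the first minute is 1800 frames and each further minute 1798, so 1 further minute boundary passed. Total skipped labels = 18 × 27 + 2 × 1 = 488.
Non-drop label index = 487551 + 488 = 488039; at 30 labels/s that is 04:31:07:29, i.e. DF 04:31:07;29.

04:31:07;29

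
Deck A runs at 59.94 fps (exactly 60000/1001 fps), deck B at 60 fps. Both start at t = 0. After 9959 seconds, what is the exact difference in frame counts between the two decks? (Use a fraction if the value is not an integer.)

597540/1001 frames

A emits 60000/1001 × 9959 = 597540000/1001 frames; B emits 60 × 9959 = 597540.
Difference = 597540/1001 frames (≈ 596.9431); B is ahead of A.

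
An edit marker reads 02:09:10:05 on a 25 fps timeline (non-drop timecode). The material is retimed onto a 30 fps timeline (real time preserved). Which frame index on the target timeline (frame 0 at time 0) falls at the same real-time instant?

Source frame index: (2×3600 + 9×60 + 10) × 25 + 5 = 193755.
Real time: 193755 / (25) = 38751/5 s.
Target frame: (38751/5) × (30) = 232506.

frame 232506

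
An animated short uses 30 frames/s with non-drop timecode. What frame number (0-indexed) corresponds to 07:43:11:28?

frame 833758

Total seconds to the label: (7 × 3600 + 43 × 60 + 11) = 27791.
Frame index = 27791 × 30 + 28 = 833758.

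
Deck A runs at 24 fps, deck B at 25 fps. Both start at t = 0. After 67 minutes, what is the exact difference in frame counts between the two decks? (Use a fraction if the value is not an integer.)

67 min = 4020 s.
A emits 24 × 4020 = 96480 frames; B emits 25 × 4020 = 100500.
Difference = 4020 frames; B is ahead of A.

4020 frames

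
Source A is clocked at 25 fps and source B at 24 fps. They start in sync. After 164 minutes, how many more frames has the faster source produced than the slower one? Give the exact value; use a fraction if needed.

164 min = 9840 s.
A emits 25 × 9840 = 246000 frames; B emits 24 × 9840 = 236160.
Difference = 9840 frames; B is behind A.

9840 frames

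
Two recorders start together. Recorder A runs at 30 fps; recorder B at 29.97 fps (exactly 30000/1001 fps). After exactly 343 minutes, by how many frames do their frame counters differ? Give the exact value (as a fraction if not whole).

88200/143 frames

343 min = 20580 s.
A emits 30 × 20580 = 617400 frames; B emits 30000/1001 × 20580 = 88200000/143.
Difference = 88200/143 frames (≈ 616.7832); B is behind A.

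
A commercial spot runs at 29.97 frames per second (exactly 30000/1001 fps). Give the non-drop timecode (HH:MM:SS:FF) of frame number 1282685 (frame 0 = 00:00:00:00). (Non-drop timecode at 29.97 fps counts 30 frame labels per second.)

1282685 ÷ 30 = 42756 full seconds, remainder 5 frames.
42756 s = 11 h 52 min 36 s.
Timecode: 11:52:36:05.

11:52:36:05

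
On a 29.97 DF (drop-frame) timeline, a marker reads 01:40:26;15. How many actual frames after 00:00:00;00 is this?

180615

Complete 10-minute blocks: 10, each 17982 frames → 179820.
Remaining 0 whole minutes in the current block: 0 frames.
Within the current minute: 26 × 30 + 15 = 795. Total = 179820 + 0 + 795 = 180615.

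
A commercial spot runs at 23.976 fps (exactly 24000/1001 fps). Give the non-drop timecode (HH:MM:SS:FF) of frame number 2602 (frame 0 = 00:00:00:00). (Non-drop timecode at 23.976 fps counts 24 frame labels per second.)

00:01:48:10

2602 ÷ 24 = 108 full seconds, remainder 10 frames.
108 s = 0 h 1 min 48 s.
Timecode: 00:01:48:10.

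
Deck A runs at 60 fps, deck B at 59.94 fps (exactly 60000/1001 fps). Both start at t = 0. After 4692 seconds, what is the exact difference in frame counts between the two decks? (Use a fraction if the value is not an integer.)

281520/1001 frames

A emits 60 × 4692 = 281520 frames; B emits 60000/1001 × 4692 = 281520000/1001.
Difference = 281520/1001 frames (≈ 281.2388); B is behind A.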